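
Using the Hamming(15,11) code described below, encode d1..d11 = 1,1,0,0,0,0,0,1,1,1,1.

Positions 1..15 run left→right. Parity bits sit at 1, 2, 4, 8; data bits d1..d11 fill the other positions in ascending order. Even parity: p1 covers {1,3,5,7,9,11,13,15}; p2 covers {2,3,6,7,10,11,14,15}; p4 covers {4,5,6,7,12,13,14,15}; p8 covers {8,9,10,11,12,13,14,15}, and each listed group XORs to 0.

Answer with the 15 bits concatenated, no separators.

011110000001111

Place data at non-parity positions: p1 p2 1 p4 1 0 0 p8 0 0 0 1 1 1 1
p1 (pos 1,3,5,7,9,11,13,15): XOR of data positions = 1⊕1⊕0⊕0⊕0⊕1⊕1 = 0
p2 (pos 2,3,6,7,10,11,14,15): XOR of data positions = 1⊕0⊕0⊕0⊕0⊕1⊕1 = 1
p4 (pos 4,5,6,7,12,13,14,15): XOR of data positions = 1⊕0⊕0⊕1⊕1⊕1⊕1 = 1
p8 (pos 8,9,10,11,12,13,14,15): XOR of data positions = 0⊕0⊕0⊕1⊕1⊕1⊕1 = 0
Codeword: 011110000001111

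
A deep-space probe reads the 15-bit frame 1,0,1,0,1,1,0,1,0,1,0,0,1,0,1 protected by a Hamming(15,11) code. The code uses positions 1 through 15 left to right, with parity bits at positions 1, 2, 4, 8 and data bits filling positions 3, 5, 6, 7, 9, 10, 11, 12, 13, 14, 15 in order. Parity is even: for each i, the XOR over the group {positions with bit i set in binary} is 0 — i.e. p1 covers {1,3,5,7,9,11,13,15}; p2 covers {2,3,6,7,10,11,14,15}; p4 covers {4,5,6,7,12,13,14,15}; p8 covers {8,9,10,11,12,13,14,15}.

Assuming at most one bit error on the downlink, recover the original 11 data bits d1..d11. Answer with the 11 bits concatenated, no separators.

11100100101

s1 (pos 1,3,5,7,9,11,13,15): 1⊕1⊕1⊕0⊕0⊕0⊕1⊕1 = 1
s2 (pos 2,3,6,7,10,11,14,15): 0⊕1⊕1⊕0⊕1⊕0⊕0⊕1 = 0
s4 (pos 4,5,6,7,12,13,14,15): 0⊕1⊕1⊕0⊕0⊕1⊕0⊕1 = 0
s8 (pos 8,9,10,11,12,13,14,15): 1⊕0⊕1⊕0⊕0⊕1⊕0⊕1 = 0
Syndrome s8…s1 = 0001 → error at position 1.
Flip position 1: 101011010100101 → 001011010100101
Read data bits from positions 3,5,6,7,9,10,11,12,13,14,15: 11100100101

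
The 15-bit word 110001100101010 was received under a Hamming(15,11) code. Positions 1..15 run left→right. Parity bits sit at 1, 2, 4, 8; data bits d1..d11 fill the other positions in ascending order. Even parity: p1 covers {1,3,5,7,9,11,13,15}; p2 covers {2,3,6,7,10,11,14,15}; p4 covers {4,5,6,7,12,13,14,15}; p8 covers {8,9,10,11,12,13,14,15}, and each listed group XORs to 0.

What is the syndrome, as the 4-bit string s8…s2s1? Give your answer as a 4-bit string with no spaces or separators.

s1 (pos 1,3,5,7,9,11,13,15): 1⊕0⊕0⊕1⊕0⊕0⊕0⊕0 = 0
s2 (pos 2,3,6,7,10,11,14,15): 1⊕0⊕1⊕1⊕1⊕0⊕1⊕0 = 1
s4 (pos 4,5,6,7,12,13,14,15): 0⊕0⊕1⊕1⊕1⊕0⊕1⊕0 = 0
s8 (pos 8,9,10,11,12,13,14,15): 0⊕0⊕1⊕0⊕1⊕0⊕1⊕0 = 1
Syndrome s8…s1 = 1010 → error at position 10.

1010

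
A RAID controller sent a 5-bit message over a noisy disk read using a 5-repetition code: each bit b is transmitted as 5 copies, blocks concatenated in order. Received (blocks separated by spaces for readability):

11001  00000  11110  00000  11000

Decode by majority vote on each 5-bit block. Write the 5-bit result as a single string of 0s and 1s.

10100

Block 1 (11001): 3 ones → 1
Block 2 (00000): 0 ones → 0
Block 3 (11110): 4 ones → 1
Block 4 (00000): 0 ones → 0
Block 5 (11000): 2 ones → 0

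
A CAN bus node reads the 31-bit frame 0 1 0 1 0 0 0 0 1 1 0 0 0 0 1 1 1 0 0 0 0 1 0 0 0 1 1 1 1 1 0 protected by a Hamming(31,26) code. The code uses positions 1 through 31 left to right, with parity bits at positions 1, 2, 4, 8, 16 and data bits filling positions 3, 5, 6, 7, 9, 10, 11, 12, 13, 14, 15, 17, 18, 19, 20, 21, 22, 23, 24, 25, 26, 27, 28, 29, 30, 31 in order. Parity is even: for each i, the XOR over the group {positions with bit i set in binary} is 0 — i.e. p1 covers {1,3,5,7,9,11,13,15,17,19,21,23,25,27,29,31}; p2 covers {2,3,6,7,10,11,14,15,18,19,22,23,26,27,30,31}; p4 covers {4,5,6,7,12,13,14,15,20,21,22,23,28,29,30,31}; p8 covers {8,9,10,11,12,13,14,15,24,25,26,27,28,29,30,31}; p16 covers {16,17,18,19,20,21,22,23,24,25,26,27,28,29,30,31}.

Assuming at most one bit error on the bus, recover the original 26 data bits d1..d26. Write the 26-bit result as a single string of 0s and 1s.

10001100001100001000111110

s1 (pos 1,3,5,7,9,11,13,15,17,19,21,23,25,27,29,31): 0⊕0⊕0⊕0⊕1⊕0⊕0⊕1⊕1⊕0⊕0⊕0⊕0⊕1⊕1⊕0 = 1
s2 (pos 2,3,6,7,10,11,14,15,18,19,22,23,26,27,30,31): 1⊕0⊕0⊕0⊕1⊕0⊕0⊕1⊕0⊕0⊕1⊕0⊕1⊕1⊕1⊕0 = 1
s4 (pos 4,5,6,7,12,13,14,15,20,21,22,23,28,29,30,31): 1⊕0⊕0⊕0⊕0⊕0⊕0⊕1⊕0⊕0⊕1⊕0⊕1⊕1⊕1⊕0 = 0
s8 (pos 8,9,10,11,12,13,14,15,24,25,26,27,28,29,30,31): 0⊕1⊕1⊕0⊕0⊕0⊕0⊕1⊕0⊕0⊕1⊕1⊕1⊕1⊕1⊕0 = 0
s16 (pos 16,17,18,19,20,21,22,23,24,25,26,27,28,29,30,31): 1⊕1⊕0⊕0⊕0⊕0⊕1⊕0⊕0⊕0⊕1⊕1⊕1⊕1⊕1⊕0 = 0
Syndrome s16…s1 = 00011 → error at position 3.
Flip position 3: 0101000011000011100001000111110 → 0111000011000011100001000111110
Read data bits from positions 3,5,6,7,9,10,11,12,13,14,15,17,18,19,20,21,22,23,24,25,26,27,28,29,30,31: 10001100001100001000111110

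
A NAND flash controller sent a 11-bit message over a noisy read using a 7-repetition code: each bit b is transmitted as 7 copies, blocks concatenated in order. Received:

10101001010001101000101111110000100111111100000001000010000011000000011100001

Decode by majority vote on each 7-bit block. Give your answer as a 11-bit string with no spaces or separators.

Block 1 (1010100): 3 ones → 0
Block 2 (1010001): 3 ones → 0
Block 3 (1010001): 3 ones → 0
Block 4 (0111111): 6 ones → 1
Block 5 (0000100): 1 one → 0
Block 6 (1111111): 7 ones → 1
Block 7 (0000000): 0 ones → 0
Block 8 (1000010): 2 ones → 0
Block 9 (0000110): 2 ones → 0
Block 10 (0000001): 1 one → 0
Block 11 (1100001): 3 ones → 0

00010100000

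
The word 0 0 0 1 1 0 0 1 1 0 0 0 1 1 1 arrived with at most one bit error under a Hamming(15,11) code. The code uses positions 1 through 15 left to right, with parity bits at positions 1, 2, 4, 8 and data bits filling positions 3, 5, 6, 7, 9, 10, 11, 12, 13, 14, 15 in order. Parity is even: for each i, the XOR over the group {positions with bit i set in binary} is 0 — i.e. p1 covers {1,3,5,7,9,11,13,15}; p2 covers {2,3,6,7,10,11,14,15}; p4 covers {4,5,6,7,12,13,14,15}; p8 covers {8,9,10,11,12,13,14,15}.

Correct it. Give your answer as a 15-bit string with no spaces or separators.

s1 (pos 1,3,5,7,9,11,13,15): 0⊕0⊕1⊕0⊕1⊕0⊕1⊕1 = 0
s2 (pos 2,3,6,7,10,11,14,15): 0⊕0⊕0⊕0⊕0⊕0⊕1⊕1 = 0
s4 (pos 4,5,6,7,12,13,14,15): 1⊕1⊕0⊕0⊕0⊕1⊕1⊕1 = 1
s8 (pos 8,9,10,11,12,13,14,15): 1⊕1⊕0⊕0⊕0⊕1⊕1⊕1 = 1
Syndrome s8…s1 = 1100 → error at position 12.
Flip position 12: 000110011000111 → 000110011001111

000110011001111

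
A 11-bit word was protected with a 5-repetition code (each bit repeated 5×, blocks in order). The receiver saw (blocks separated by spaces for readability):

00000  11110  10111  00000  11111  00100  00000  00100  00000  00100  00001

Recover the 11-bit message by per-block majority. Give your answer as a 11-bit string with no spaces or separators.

01101000000

Block 1 (00000): 0 ones → 0
Block 2 (11110): 4 ones → 1
Block 3 (10111): 4 ones → 1
Block 4 (00000): 0 ones → 0
Block 5 (11111): 5 ones → 1
Block 6 (00100): 1 one → 0
Block 7 (00000): 0 ones → 0
Block 8 (00100): 1 one → 0
Block 9 (00000): 0 ones → 0
Block 10 (00100): 1 one → 0
Block 11 (00001): 1 one → 0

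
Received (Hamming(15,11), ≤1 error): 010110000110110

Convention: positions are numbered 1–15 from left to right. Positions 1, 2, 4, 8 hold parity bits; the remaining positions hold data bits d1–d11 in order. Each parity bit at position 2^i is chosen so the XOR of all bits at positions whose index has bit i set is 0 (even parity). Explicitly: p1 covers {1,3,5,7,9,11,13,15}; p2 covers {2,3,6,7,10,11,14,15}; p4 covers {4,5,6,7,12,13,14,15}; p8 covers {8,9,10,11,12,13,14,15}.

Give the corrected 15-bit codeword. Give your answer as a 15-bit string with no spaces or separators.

s1 (pos 1,3,5,7,9,11,13,15): 0⊕0⊕1⊕0⊕0⊕1⊕1⊕0 = 1
s2 (pos 2,3,6,7,10,11,14,15): 1⊕0⊕0⊕0⊕1⊕1⊕1⊕0 = 0
s4 (pos 4,5,6,7,12,13,14,15): 1⊕1⊕0⊕0⊕0⊕1⊕1⊕0 = 0
s8 (pos 8,9,10,11,12,13,14,15): 0⊕0⊕1⊕1⊕0⊕1⊕1⊕0 = 0
Syndrome s8…s1 = 0001 → error at position 1.
Flip position 1: 010110000110110 → 110110000110110

110110000110110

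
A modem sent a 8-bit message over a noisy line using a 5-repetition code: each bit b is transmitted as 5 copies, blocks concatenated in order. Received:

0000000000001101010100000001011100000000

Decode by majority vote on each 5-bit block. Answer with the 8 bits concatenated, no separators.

00010000

Block 1 (00000): 0 ones → 0
Block 2 (00000): 0 ones → 0
Block 3 (00110): 2 ones → 0
Block 4 (10101): 3 ones → 1
Block 5 (00000): 0 ones → 0
Block 6 (00101): 2 ones → 0
Block 7 (11000): 2 ones → 0
Block 8 (00000): 0 ones → 0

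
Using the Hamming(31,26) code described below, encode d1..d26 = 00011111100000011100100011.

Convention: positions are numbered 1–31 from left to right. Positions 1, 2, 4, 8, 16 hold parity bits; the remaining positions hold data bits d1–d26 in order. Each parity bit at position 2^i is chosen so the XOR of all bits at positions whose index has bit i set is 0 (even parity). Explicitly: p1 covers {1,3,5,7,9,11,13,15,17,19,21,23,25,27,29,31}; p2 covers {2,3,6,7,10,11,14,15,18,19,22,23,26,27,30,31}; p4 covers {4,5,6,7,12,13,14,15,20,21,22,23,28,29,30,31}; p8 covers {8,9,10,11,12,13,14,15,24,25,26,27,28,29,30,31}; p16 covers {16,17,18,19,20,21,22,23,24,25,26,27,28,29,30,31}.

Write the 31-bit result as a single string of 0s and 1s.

Place data at non-parity positions: p1 p2 0 p4 0 0 1 p8 1 1 1 1 1 0 0 p16 0 0 0 0 1 1 1 0 0 1 0 0 0 1 1
p1 (pos 1,3,5,7,9,11,13,15,17,19,21,23,25,27,29,31): XOR of data positions = 0⊕0⊕1⊕1⊕1⊕1⊕0⊕0⊕0⊕1⊕1⊕0⊕0⊕0⊕1 = 1
p2 (pos 2,3,6,7,10,11,14,15,18,19,22,23,26,27,30,31): XOR of data positions = 0⊕0⊕1⊕1⊕1⊕0⊕0⊕0⊕0⊕1⊕1⊕1⊕0⊕1⊕1 = 0
p4 (pos 4,5,6,7,12,13,14,15,20,21,22,23,28,29,30,31): XOR of data positions = 0⊕0⊕1⊕1⊕1⊕0⊕0⊕0⊕1⊕1⊕1⊕0⊕0⊕1⊕1 = 0
p8 (pos 8,9,10,11,12,13,14,15,24,25,26,27,28,29,30,31): XOR of data positions = 1⊕1⊕1⊕1⊕1⊕0⊕0⊕0⊕0⊕1⊕0⊕0⊕0⊕1⊕1 = 0
p16 (pos 16,17,18,19,20,21,22,23,24,25,26,27,28,29,30,31): XOR of data positions = 0⊕0⊕0⊕0⊕1⊕1⊕1⊕0⊕0⊕1⊕0⊕0⊕0⊕1⊕1 = 0
Codeword: 1000001011111000000011100100011

1000001011111000000011100100011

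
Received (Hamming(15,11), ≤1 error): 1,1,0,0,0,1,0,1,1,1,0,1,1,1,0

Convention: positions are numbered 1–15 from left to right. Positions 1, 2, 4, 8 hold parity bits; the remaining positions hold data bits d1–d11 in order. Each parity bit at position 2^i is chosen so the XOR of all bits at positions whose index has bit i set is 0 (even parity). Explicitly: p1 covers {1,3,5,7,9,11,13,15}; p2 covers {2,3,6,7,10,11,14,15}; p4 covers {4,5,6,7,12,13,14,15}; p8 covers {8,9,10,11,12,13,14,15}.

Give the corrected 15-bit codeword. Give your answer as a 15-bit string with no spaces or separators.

s1 (pos 1,3,5,7,9,11,13,15): 1⊕0⊕0⊕0⊕1⊕0⊕1⊕0 = 1
s2 (pos 2,3,6,7,10,11,14,15): 1⊕0⊕1⊕0⊕1⊕0⊕1⊕0 = 0
s4 (pos 4,5,6,7,12,13,14,15): 0⊕0⊕1⊕0⊕1⊕1⊕1⊕0 = 0
s8 (pos 8,9,10,11,12,13,14,15): 1⊕1⊕1⊕0⊕1⊕1⊕1⊕0 = 0
Syndrome s8…s1 = 0001 → error at position 1.
Flip position 1: 110001011101110 → 010001011101110

010001011101110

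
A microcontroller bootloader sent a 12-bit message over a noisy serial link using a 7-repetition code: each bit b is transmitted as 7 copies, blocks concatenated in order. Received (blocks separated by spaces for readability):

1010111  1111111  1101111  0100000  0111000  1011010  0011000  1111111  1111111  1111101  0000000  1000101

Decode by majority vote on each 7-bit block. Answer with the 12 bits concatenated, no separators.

Block 1 (1010111): 5 ones → 1
Block 2 (1111111): 7 ones → 1
Block 3 (1101111): 6 ones → 1
Block 4 (0100000): 1 one → 0
Block 5 (0111000): 3 ones → 0
Block 6 (1011010): 4 ones → 1
Block 7 (0011000): 2 ones → 0
Block 8 (1111111): 7 ones → 1
Block 9 (1111111): 7 ones → 1
Block 10 (1111101): 6 ones → 1
Block 11 (0000000): 0 ones → 0
Block 12 (1000101): 3 ones → 0

111001011100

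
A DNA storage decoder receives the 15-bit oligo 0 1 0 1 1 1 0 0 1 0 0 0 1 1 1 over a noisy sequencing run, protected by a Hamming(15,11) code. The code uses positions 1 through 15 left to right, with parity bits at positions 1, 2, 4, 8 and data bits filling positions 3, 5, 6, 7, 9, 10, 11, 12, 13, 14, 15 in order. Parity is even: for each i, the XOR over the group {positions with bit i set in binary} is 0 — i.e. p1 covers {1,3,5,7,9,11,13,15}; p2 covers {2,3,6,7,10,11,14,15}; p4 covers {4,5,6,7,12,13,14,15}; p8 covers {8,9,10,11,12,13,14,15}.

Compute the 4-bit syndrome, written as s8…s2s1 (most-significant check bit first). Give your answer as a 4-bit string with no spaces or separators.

s1 (pos 1,3,5,7,9,11,13,15): 0⊕0⊕1⊕0⊕1⊕0⊕1⊕1 = 0
s2 (pos 2,3,6,7,10,11,14,15): 1⊕0⊕1⊕0⊕0⊕0⊕1⊕1 = 0
s4 (pos 4,5,6,7,12,13,14,15): 1⊕1⊕1⊕0⊕0⊕1⊕1⊕1 = 0
s8 (pos 8,9,10,11,12,13,14,15): 0⊕1⊕0⊕0⊕0⊕1⊕1⊕1 = 0
Syndrome s8…s1 = 0000 → no error.

0000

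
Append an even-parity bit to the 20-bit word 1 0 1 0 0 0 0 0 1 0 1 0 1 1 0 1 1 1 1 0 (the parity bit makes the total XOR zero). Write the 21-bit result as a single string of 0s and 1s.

XOR of the 20 data bits: 1⊕0⊕1⊕0⊕0⊕0⊕0⊕0⊕1⊕0⊕1⊕0⊕1⊕1⊕0⊕1⊕1⊕1⊕1⊕0 = 0
Parity bit = 0 (so all 21 bits XOR to 0).

101000001010110111100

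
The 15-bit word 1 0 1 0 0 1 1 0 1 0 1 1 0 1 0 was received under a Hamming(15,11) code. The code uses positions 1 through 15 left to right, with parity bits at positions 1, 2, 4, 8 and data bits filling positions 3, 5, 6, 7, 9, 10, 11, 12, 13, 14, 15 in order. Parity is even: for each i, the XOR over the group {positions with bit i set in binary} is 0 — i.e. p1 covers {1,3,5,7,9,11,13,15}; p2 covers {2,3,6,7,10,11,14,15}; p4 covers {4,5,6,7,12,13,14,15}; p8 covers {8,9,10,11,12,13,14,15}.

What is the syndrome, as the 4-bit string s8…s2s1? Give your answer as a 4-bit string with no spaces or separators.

s1 (pos 1,3,5,7,9,11,13,15): 1⊕1⊕0⊕1⊕1⊕1⊕0⊕0 = 1
s2 (pos 2,3,6,7,10,11,14,15): 0⊕1⊕1⊕1⊕0⊕1⊕1⊕0 = 1
s4 (pos 4,5,6,7,12,13,14,15): 0⊕0⊕1⊕1⊕1⊕0⊕1⊕0 = 0
s8 (pos 8,9,10,11,12,13,14,15): 0⊕1⊕0⊕1⊕1⊕0⊕1⊕0 = 0
Syndrome s8…s1 = 0011 → error at position 3.

0011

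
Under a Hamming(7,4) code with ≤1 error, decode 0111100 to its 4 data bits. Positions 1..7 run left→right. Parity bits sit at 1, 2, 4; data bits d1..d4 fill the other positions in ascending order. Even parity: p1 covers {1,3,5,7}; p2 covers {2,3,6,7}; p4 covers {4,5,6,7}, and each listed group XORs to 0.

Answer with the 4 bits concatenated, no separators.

s1 (pos 1,3,5,7): 0⊕1⊕1⊕0 = 0
s2 (pos 2,3,6,7): 1⊕1⊕0⊕0 = 0
s4 (pos 4,5,6,7): 1⊕1⊕0⊕0 = 0
Syndrome s4…s1 = 000 → no error.
Read data bits from positions 3,5,6,7: 1100

1100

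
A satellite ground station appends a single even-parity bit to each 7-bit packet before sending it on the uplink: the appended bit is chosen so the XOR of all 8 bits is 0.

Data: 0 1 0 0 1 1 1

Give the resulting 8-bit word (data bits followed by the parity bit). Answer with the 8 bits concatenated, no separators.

01001110

XOR of the 7 data bits: 0⊕1⊕0⊕0⊕1⊕1⊕1 = 0
Parity bit = 0 (so all 8 bits XOR to 0).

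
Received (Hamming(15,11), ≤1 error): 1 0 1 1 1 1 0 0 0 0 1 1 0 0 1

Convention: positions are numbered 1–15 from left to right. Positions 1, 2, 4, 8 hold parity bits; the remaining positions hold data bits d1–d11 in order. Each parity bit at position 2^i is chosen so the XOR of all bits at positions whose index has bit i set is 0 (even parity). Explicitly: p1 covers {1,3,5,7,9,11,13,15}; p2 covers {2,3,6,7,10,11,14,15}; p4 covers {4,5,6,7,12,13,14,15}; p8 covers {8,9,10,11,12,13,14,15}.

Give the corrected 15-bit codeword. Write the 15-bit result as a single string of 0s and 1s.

101111000011101

s1 (pos 1,3,5,7,9,11,13,15): 1⊕1⊕1⊕0⊕0⊕1⊕0⊕1 = 1
s2 (pos 2,3,6,7,10,11,14,15): 0⊕1⊕1⊕0⊕0⊕1⊕0⊕1 = 0
s4 (pos 4,5,6,7,12,13,14,15): 1⊕1⊕1⊕0⊕1⊕0⊕0⊕1 = 1
s8 (pos 8,9,10,11,12,13,14,15): 0⊕0⊕0⊕1⊕1⊕0⊕0⊕1 = 1
Syndrome s8…s1 = 1101 → error at position 13.
Flip position 13: 101111000011001 → 101111000011101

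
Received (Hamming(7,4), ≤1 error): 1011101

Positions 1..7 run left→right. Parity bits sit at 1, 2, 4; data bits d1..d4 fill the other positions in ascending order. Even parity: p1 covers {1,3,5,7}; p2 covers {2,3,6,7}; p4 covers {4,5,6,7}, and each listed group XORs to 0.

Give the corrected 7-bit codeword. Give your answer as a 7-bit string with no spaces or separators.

1010101

s1 (pos 1,3,5,7): 1⊕1⊕1⊕1 = 0
s2 (pos 2,3,6,7): 0⊕1⊕0⊕1 = 0
s4 (pos 4,5,6,7): 1⊕1⊕0⊕1 = 1
Syndrome s4…s1 = 100 → error at position 4.
Flip position 4: 1011101 → 1010101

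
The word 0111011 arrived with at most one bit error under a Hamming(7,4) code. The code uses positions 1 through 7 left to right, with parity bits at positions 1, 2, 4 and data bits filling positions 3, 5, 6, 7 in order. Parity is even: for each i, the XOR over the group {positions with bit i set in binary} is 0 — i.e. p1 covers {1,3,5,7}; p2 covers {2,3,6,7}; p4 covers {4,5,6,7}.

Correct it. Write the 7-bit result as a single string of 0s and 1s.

0110011

s1 (pos 1,3,5,7): 0⊕1⊕0⊕1 = 0
s2 (pos 2,3,6,7): 1⊕1⊕1⊕1 = 0
s4 (pos 4,5,6,7): 1⊕0⊕1⊕1 = 1
Syndrome s4…s1 = 100 → error at position 4.
Flip position 4: 0111011 → 0110011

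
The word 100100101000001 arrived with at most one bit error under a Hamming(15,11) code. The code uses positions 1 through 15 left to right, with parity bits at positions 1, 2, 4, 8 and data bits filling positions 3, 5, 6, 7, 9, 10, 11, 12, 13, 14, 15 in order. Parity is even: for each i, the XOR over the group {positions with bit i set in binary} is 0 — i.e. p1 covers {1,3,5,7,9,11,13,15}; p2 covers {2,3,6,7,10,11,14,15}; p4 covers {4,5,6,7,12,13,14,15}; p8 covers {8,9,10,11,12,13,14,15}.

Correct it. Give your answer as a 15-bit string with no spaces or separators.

100000101000001

s1 (pos 1,3,5,7,9,11,13,15): 1⊕0⊕0⊕1⊕1⊕0⊕0⊕1 = 0
s2 (pos 2,3,6,7,10,11,14,15): 0⊕0⊕0⊕1⊕0⊕0⊕0⊕1 = 0
s4 (pos 4,5,6,7,12,13,14,15): 1⊕0⊕0⊕1⊕0⊕0⊕0⊕1 = 1
s8 (pos 8,9,10,11,12,13,14,15): 0⊕1⊕0⊕0⊕0⊕0⊕0⊕1 = 0
Syndrome s8…s1 = 0100 → error at position 4.
Flip position 4: 100100101000001 → 100000101000001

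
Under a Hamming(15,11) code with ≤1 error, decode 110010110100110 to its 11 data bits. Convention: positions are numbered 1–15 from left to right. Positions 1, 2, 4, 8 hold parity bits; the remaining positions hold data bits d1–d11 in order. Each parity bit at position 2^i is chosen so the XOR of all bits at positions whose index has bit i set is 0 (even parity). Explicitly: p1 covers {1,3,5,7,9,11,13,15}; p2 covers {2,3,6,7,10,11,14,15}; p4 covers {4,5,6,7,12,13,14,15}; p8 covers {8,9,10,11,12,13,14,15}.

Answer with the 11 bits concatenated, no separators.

01010100110

s1 (pos 1,3,5,7,9,11,13,15): 1⊕0⊕1⊕1⊕0⊕0⊕1⊕0 = 0
s2 (pos 2,3,6,7,10,11,14,15): 1⊕0⊕0⊕1⊕1⊕0⊕1⊕0 = 0
s4 (pos 4,5,6,7,12,13,14,15): 0⊕1⊕0⊕1⊕0⊕1⊕1⊕0 = 0
s8 (pos 8,9,10,11,12,13,14,15): 1⊕0⊕1⊕0⊕0⊕1⊕1⊕0 = 0
Syndrome s8…s1 = 0000 → no error.
Read data bits from positions 3,5,6,7,9,10,11,12,13,14,15: 01010100110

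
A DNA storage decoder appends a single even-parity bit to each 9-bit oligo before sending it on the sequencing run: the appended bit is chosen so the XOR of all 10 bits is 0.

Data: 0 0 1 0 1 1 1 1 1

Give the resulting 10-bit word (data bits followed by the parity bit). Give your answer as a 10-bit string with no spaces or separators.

XOR of the 9 data bits: 0⊕0⊕1⊕0⊕1⊕1⊕1⊕1⊕1 = 0
Parity bit = 0 (so all 10 bits XOR to 0).

0010111110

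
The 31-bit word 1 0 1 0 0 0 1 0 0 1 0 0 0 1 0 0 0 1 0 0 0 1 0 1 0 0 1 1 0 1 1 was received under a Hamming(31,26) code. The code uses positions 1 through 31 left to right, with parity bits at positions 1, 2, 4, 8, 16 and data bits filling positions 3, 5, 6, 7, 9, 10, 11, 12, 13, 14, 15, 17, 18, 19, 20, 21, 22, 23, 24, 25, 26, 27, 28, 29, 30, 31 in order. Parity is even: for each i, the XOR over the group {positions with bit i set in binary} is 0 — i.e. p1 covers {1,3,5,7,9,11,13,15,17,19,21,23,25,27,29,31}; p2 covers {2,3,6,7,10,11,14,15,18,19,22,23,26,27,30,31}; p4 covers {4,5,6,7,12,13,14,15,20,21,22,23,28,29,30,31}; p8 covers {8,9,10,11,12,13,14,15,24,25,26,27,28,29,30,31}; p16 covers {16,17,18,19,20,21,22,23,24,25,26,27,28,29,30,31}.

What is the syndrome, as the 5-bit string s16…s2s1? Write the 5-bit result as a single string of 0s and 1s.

11011

s1 (pos 1,3,5,7,9,11,13,15,17,19,21,23,25,27,29,31): 1⊕1⊕0⊕1⊕0⊕0⊕0⊕0⊕0⊕0⊕0⊕0⊕0⊕1⊕0⊕1 = 1
s2 (pos 2,3,6,7,10,11,14,15,18,19,22,23,26,27,30,31): 0⊕1⊕0⊕1⊕1⊕0⊕1⊕0⊕1⊕0⊕1⊕0⊕0⊕1⊕1⊕1 = 1
s4 (pos 4,5,6,7,12,13,14,15,20,21,22,23,28,29,30,31): 0⊕0⊕0⊕1⊕0⊕0⊕1⊕0⊕0⊕0⊕1⊕0⊕1⊕0⊕1⊕1 = 0
s8 (pos 8,9,10,11,12,13,14,15,24,25,26,27,28,29,30,31): 0⊕0⊕1⊕0⊕0⊕0⊕1⊕0⊕1⊕0⊕0⊕1⊕1⊕0⊕1⊕1 = 1
s16 (pos 16,17,18,19,20,21,22,23,24,25,26,27,28,29,30,31): 0⊕0⊕1⊕0⊕0⊕0⊕1⊕0⊕1⊕0⊕0⊕1⊕1⊕0⊕1⊕1 = 1
Syndrome s16…s1 = 11011 → error at position 27.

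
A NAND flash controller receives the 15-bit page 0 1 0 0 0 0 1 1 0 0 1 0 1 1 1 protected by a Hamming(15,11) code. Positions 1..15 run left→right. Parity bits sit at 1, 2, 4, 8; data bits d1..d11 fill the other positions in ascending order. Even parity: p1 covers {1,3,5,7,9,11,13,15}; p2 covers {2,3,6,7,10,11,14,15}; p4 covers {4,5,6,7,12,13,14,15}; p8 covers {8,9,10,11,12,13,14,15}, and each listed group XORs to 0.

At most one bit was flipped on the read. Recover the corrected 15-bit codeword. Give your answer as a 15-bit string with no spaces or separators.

010000110110111

s1 (pos 1,3,5,7,9,11,13,15): 0⊕0⊕0⊕1⊕0⊕1⊕1⊕1 = 0
s2 (pos 2,3,6,7,10,11,14,15): 1⊕0⊕0⊕1⊕0⊕1⊕1⊕1 = 1
s4 (pos 4,5,6,7,12,13,14,15): 0⊕0⊕0⊕1⊕0⊕1⊕1⊕1 = 0
s8 (pos 8,9,10,11,12,13,14,15): 1⊕0⊕0⊕1⊕0⊕1⊕1⊕1 = 1
Syndrome s8…s1 = 1010 → error at position 10.
Flip position 10: 010000110010111 → 010000110110111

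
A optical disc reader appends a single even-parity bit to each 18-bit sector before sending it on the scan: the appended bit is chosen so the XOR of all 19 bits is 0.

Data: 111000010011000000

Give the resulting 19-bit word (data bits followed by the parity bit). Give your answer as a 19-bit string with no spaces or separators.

XOR of the 18 data bits: 1⊕1⊕1⊕0⊕0⊕0⊕0⊕1⊕0⊕0⊕1⊕1⊕0⊕0⊕0⊕0⊕0⊕0 = 0
Parity bit = 0 (so all 19 bits XOR to 0).

1110000100110000000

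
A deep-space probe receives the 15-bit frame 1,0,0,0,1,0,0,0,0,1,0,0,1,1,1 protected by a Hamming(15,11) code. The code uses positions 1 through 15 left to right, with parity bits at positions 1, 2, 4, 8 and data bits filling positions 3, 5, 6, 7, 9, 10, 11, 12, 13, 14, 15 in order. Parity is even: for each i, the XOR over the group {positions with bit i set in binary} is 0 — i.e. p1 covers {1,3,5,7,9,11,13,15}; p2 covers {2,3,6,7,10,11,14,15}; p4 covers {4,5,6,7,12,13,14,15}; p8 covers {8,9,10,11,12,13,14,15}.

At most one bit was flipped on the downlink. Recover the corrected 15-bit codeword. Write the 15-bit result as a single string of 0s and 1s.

s1 (pos 1,3,5,7,9,11,13,15): 1⊕0⊕1⊕0⊕0⊕0⊕1⊕1 = 0
s2 (pos 2,3,6,7,10,11,14,15): 0⊕0⊕0⊕0⊕1⊕0⊕1⊕1 = 1
s4 (pos 4,5,6,7,12,13,14,15): 0⊕1⊕0⊕0⊕0⊕1⊕1⊕1 = 0
s8 (pos 8,9,10,11,12,13,14,15): 0⊕0⊕1⊕0⊕0⊕1⊕1⊕1 = 0
Syndrome s8…s1 = 0010 → error at position 2.
Flip position 2: 100010000100111 → 110010000100111

110010000100111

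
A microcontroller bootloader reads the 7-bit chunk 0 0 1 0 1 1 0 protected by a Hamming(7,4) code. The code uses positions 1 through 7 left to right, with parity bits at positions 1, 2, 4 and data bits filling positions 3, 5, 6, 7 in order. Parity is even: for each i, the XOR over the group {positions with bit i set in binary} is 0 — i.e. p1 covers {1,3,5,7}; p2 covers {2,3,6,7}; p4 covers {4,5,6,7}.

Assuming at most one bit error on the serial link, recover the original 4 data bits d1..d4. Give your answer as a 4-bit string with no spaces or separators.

s1 (pos 1,3,5,7): 0⊕1⊕1⊕0 = 0
s2 (pos 2,3,6,7): 0⊕1⊕1⊕0 = 0
s4 (pos 4,5,6,7): 0⊕1⊕1⊕0 = 0
Syndrome s4…s1 = 000 → no error.
Read data bits from positions 3,5,6,7: 1110

1110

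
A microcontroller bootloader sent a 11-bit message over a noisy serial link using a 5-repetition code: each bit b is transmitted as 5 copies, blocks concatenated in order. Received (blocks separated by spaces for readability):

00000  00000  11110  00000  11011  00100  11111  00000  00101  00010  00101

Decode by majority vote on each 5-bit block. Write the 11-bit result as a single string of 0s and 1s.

Block 1 (00000): 0 ones → 0
Block 2 (00000): 0 ones → 0
Block 3 (11110): 4 ones → 1
Block 4 (00000): 0 ones → 0
Block 5 (11011): 4 ones → 1
Block 6 (00100): 1 one → 0
Block 7 (11111): 5 ones → 1
Block 8 (00000): 0 ones → 0
Block 9 (00101): 2 ones → 0
Block 10 (00010): 1 one → 0
Block 11 (00101): 2 ones → 0

00101010000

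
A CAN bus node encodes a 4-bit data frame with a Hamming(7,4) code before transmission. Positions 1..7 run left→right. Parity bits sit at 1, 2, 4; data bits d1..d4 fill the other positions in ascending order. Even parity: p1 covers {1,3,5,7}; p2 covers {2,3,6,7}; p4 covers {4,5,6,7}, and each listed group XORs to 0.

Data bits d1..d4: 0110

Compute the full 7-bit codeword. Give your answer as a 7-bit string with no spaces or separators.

Place data at non-parity positions: p1 p2 0 p4 1 1 0
p1 (pos 1,3,5,7): XOR of data positions = 0⊕1⊕0 = 1
p2 (pos 2,3,6,7): XOR of data positions = 0⊕1⊕0 = 1
p4 (pos 4,5,6,7): XOR of data positions = 1⊕1⊕0 = 0
Codeword: 1100110

1100110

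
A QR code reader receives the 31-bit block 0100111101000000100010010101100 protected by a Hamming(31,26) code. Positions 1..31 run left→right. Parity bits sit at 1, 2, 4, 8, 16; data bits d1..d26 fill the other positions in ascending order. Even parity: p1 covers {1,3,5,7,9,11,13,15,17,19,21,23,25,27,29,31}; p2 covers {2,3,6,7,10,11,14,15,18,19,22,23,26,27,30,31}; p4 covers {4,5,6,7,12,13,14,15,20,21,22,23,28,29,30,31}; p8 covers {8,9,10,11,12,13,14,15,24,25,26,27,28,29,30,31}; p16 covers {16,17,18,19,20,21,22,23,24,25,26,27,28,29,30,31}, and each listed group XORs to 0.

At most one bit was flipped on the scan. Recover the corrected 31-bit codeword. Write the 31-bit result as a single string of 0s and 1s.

0110111101000000100010010101100

s1 (pos 1,3,5,7,9,11,13,15,17,19,21,23,25,27,29,31): 0⊕0⊕1⊕1⊕0⊕0⊕0⊕0⊕1⊕0⊕1⊕0⊕0⊕0⊕1⊕0 = 1
s2 (pos 2,3,6,7,10,11,14,15,18,19,22,23,26,27,30,31): 1⊕0⊕1⊕1⊕1⊕0⊕0⊕0⊕0⊕0⊕0⊕0⊕1⊕0⊕0⊕0 = 1
s4 (pos 4,5,6,7,12,13,14,15,20,21,22,23,28,29,30,31): 0⊕1⊕1⊕1⊕0⊕0⊕0⊕0⊕0⊕1⊕0⊕0⊕1⊕1⊕0⊕0 = 0
s8 (pos 8,9,10,11,12,13,14,15,24,25,26,27,28,29,30,31): 1⊕0⊕1⊕0⊕0⊕0⊕0⊕0⊕1⊕0⊕1⊕0⊕1⊕1⊕0⊕0 = 0
s16 (pos 16,17,18,19,20,21,22,23,24,25,26,27,28,29,30,31): 0⊕1⊕0⊕0⊕0⊕1⊕0⊕0⊕1⊕0⊕1⊕0⊕1⊕1⊕0⊕0 = 0
Syndrome s16…s1 = 00011 → error at position 3.
Flip position 3: 0100111101000000100010010101100 → 0110111101000000100010010101100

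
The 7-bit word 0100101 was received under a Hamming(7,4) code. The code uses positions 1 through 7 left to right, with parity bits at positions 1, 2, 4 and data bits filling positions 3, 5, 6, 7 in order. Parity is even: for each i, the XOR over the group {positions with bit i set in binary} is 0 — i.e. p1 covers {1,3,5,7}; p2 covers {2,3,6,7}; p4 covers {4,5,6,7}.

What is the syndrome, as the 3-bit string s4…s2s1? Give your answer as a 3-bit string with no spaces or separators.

000

s1 (pos 1,3,5,7): 0⊕0⊕1⊕1 = 0
s2 (pos 2,3,6,7): 1⊕0⊕0⊕1 = 0
s4 (pos 4,5,6,7): 0⊕1⊕0⊕1 = 0
Syndrome s4…s1 = 000 → no error.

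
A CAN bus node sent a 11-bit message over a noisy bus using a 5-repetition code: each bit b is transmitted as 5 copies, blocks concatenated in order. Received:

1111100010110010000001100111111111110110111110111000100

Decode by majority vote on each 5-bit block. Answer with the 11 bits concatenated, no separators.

Block 1 (11111): 5 ones → 1
Block 2 (00010): 1 one → 0
Block 3 (11001): 3 ones → 1
Block 4 (00000): 0 ones → 0
Block 5 (01100): 2 ones → 0
Block 6 (11111): 5 ones → 1
Block 7 (11111): 5 ones → 1
Block 8 (10110): 3 ones → 1
Block 9 (11111): 5 ones → 1
Block 10 (01110): 3 ones → 1
Block 11 (00100): 1 one → 0

10100111110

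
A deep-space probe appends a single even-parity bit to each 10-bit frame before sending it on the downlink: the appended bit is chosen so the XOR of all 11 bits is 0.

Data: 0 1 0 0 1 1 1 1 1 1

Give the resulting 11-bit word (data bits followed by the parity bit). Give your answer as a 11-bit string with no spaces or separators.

01001111111

XOR of the 10 data bits: 0⊕1⊕0⊕0⊕1⊕1⊕1⊕1⊕1⊕1 = 1
Parity bit = 1 (so all 11 bits XOR to 0).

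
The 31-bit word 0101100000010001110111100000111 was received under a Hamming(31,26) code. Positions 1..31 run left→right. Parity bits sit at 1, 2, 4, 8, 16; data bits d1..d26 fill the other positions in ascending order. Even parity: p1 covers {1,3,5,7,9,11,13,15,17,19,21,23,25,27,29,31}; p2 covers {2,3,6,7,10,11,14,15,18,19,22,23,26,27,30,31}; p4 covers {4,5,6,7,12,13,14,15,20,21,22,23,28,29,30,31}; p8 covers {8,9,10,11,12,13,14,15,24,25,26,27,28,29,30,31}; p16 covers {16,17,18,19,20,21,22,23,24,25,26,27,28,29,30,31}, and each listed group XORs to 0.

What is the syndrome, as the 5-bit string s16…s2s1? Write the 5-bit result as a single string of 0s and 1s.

s1 (pos 1,3,5,7,9,11,13,15,17,19,21,23,25,27,29,31): 0⊕0⊕1⊕0⊕0⊕0⊕0⊕0⊕1⊕0⊕1⊕1⊕0⊕0⊕1⊕1 = 0
s2 (pos 2,3,6,7,10,11,14,15,18,19,22,23,26,27,30,31): 1⊕0⊕0⊕0⊕0⊕0⊕0⊕0⊕1⊕0⊕1⊕1⊕0⊕0⊕1⊕1 = 0
s4 (pos 4,5,6,7,12,13,14,15,20,21,22,23,28,29,30,31): 1⊕1⊕0⊕0⊕1⊕0⊕0⊕0⊕1⊕1⊕1⊕1⊕0⊕1⊕1⊕1 = 0
s8 (pos 8,9,10,11,12,13,14,15,24,25,26,27,28,29,30,31): 0⊕0⊕0⊕0⊕1⊕0⊕0⊕0⊕0⊕0⊕0⊕0⊕0⊕1⊕1⊕1 = 0
s16 (pos 16,17,18,19,20,21,22,23,24,25,26,27,28,29,30,31): 1⊕1⊕1⊕0⊕1⊕1⊕1⊕1⊕0⊕0⊕0⊕0⊕0⊕1⊕1⊕1 = 0
Syndrome s16…s1 = 00000 → no error.

00000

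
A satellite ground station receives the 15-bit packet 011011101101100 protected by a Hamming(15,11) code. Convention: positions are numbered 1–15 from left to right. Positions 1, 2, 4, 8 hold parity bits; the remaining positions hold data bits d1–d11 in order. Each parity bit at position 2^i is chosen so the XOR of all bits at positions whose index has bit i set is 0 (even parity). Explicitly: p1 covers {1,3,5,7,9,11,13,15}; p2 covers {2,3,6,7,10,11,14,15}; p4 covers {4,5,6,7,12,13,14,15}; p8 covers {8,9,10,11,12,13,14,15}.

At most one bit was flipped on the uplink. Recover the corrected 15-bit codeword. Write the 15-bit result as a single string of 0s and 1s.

011011001101100

s1 (pos 1,3,5,7,9,11,13,15): 0⊕1⊕1⊕1⊕1⊕0⊕1⊕0 = 1
s2 (pos 2,3,6,7,10,11,14,15): 1⊕1⊕1⊕1⊕1⊕0⊕0⊕0 = 1
s4 (pos 4,5,6,7,12,13,14,15): 0⊕1⊕1⊕1⊕1⊕1⊕0⊕0 = 1
s8 (pos 8,9,10,11,12,13,14,15): 0⊕1⊕1⊕0⊕1⊕1⊕0⊕0 = 0
Syndrome s8…s1 = 0111 → error at position 7.
Flip position 7: 011011101101100 → 011011001101100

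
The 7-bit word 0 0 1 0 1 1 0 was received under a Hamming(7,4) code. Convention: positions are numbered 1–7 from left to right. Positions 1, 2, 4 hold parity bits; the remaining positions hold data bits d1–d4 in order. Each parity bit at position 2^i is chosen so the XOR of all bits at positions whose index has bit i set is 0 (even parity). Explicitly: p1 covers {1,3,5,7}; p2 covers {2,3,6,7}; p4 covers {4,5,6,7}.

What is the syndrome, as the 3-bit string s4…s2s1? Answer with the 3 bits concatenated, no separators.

000

s1 (pos 1,3,5,7): 0⊕1⊕1⊕0 = 0
s2 (pos 2,3,6,7): 0⊕1⊕1⊕0 = 0
s4 (pos 4,5,6,7): 0⊕1⊕1⊕0 = 0
Syndrome s4…s1 = 000 → no error.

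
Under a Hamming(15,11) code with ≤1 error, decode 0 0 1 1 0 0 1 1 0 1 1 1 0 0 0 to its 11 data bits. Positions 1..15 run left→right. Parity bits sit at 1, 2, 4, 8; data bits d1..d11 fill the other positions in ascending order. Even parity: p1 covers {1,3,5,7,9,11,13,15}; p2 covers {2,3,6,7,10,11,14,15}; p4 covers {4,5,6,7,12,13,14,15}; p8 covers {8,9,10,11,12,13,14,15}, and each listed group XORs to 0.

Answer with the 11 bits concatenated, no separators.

s1 (pos 1,3,5,7,9,11,13,15): 0⊕1⊕0⊕1⊕0⊕1⊕0⊕0 = 1
s2 (pos 2,3,6,7,10,11,14,15): 0⊕1⊕0⊕1⊕1⊕1⊕0⊕0 = 0
s4 (pos 4,5,6,7,12,13,14,15): 1⊕0⊕0⊕1⊕1⊕0⊕0⊕0 = 1
s8 (pos 8,9,10,11,12,13,14,15): 1⊕0⊕1⊕1⊕1⊕0⊕0⊕0 = 0
Syndrome s8…s1 = 0101 → error at position 5.
Flip position 5: 001100110111000 → 001110110111000
Read data bits from positions 3,5,6,7,9,10,11,12,13,14,15: 11010111000

11010111000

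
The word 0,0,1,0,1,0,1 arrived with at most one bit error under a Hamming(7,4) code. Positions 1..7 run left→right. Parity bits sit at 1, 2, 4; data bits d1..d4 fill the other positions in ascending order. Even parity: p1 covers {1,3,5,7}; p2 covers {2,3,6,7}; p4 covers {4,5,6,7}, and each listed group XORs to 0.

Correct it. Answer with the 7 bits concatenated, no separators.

s1 (pos 1,3,5,7): 0⊕1⊕1⊕1 = 1
s2 (pos 2,3,6,7): 0⊕1⊕0⊕1 = 0
s4 (pos 4,5,6,7): 0⊕1⊕0⊕1 = 0
Syndrome s4…s1 = 001 → error at position 1.
Flip position 1: 0010101 → 1010101

1010101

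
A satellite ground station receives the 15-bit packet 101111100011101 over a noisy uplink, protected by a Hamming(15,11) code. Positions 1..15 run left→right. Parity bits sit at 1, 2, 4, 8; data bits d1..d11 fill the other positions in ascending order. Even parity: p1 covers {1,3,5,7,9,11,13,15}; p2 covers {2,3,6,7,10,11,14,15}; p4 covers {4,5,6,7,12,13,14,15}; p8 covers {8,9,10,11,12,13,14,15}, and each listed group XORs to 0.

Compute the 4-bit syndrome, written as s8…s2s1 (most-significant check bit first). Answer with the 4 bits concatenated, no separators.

0111

s1 (pos 1,3,5,7,9,11,13,15): 1⊕1⊕1⊕1⊕0⊕1⊕1⊕1 = 1
s2 (pos 2,3,6,7,10,11,14,15): 0⊕1⊕1⊕1⊕0⊕1⊕0⊕1 = 1
s4 (pos 4,5,6,7,12,13,14,15): 1⊕1⊕1⊕1⊕1⊕1⊕0⊕1 = 1
s8 (pos 8,9,10,11,12,13,14,15): 0⊕0⊕0⊕1⊕1⊕1⊕0⊕1 = 0
Syndrome s8…s1 = 0111 → error at position 7.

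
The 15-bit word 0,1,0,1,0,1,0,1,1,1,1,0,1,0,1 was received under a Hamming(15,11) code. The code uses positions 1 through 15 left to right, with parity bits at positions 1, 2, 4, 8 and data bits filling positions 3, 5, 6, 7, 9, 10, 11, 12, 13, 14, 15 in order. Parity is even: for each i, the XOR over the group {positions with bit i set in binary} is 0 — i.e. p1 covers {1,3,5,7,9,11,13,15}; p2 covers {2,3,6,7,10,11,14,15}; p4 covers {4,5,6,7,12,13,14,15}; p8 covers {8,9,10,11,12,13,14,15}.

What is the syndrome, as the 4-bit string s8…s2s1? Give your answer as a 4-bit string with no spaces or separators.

0010

s1 (pos 1,3,5,7,9,11,13,15): 0⊕0⊕0⊕0⊕1⊕1⊕1⊕1 = 0
s2 (pos 2,3,6,7,10,11,14,15): 1⊕0⊕1⊕0⊕1⊕1⊕0⊕1 = 1
s4 (pos 4,5,6,7,12,13,14,15): 1⊕0⊕1⊕0⊕0⊕1⊕0⊕1 = 0
s8 (pos 8,9,10,11,12,13,14,15): 1⊕1⊕1⊕1⊕0⊕1⊕0⊕1 = 0
Syndrome s8…s1 = 0010 → error at position 2.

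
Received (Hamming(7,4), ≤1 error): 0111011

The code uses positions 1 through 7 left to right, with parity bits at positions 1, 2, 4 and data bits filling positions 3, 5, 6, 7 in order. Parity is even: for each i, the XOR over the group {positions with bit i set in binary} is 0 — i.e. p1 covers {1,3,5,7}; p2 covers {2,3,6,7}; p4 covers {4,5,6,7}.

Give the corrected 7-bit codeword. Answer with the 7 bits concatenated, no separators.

s1 (pos 1,3,5,7): 0⊕1⊕0⊕1 = 0
s2 (pos 2,3,6,7): 1⊕1⊕1⊕1 = 0
s4 (pos 4,5,6,7): 1⊕0⊕1⊕1 = 1
Syndrome s4…s1 = 100 → error at position 4.
Flip position 4: 0111011 → 0110011

0110011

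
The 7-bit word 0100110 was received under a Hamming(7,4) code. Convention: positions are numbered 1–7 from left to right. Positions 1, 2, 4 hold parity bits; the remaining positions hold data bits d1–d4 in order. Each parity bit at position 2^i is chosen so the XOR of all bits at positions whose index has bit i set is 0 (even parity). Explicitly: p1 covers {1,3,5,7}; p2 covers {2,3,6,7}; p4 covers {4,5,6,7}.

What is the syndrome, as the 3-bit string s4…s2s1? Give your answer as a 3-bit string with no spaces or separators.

s1 (pos 1,3,5,7): 0⊕0⊕1⊕0 = 1
s2 (pos 2,3,6,7): 1⊕0⊕1⊕0 = 0
s4 (pos 4,5,6,7): 0⊕1⊕1⊕0 = 0
Syndrome s4…s1 = 001 → error at position 1.

001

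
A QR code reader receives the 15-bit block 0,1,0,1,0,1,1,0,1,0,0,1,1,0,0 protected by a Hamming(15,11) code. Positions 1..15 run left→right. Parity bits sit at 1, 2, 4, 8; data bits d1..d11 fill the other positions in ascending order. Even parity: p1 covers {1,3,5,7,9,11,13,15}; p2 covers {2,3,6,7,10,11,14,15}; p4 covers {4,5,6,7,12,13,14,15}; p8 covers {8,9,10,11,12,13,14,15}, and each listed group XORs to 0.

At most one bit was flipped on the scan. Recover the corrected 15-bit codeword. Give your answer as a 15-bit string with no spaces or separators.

010101101001101

s1 (pos 1,3,5,7,9,11,13,15): 0⊕0⊕0⊕1⊕1⊕0⊕1⊕0 = 1
s2 (pos 2,3,6,7,10,11,14,15): 1⊕0⊕1⊕1⊕0⊕0⊕0⊕0 = 1
s4 (pos 4,5,6,7,12,13,14,15): 1⊕0⊕1⊕1⊕1⊕1⊕0⊕0 = 1
s8 (pos 8,9,10,11,12,13,14,15): 0⊕1⊕0⊕0⊕1⊕1⊕0⊕0 = 1
Syndrome s8…s1 = 1111 → error at position 15.
Flip position 15: 010101101001100 → 010101101001101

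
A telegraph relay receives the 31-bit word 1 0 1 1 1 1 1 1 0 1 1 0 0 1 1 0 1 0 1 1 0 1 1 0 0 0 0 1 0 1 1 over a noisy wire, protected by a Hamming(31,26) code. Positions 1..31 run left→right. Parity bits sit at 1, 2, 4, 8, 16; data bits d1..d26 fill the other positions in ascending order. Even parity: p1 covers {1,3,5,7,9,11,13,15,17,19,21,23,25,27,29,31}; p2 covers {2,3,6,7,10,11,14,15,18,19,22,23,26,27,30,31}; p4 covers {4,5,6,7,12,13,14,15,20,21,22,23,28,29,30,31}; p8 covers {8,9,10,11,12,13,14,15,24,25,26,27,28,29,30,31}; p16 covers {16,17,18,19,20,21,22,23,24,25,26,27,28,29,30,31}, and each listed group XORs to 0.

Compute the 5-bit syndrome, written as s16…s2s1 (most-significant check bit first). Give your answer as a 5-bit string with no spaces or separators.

s1 (pos 1,3,5,7,9,11,13,15,17,19,21,23,25,27,29,31): 1⊕1⊕1⊕1⊕0⊕1⊕0⊕1⊕1⊕1⊕0⊕1⊕0⊕0⊕0⊕1 = 0
s2 (pos 2,3,6,7,10,11,14,15,18,19,22,23,26,27,30,31): 0⊕1⊕1⊕1⊕1⊕1⊕1⊕1⊕0⊕1⊕1⊕1⊕0⊕0⊕1⊕1 = 0
s4 (pos 4,5,6,7,12,13,14,15,20,21,22,23,28,29,30,31): 1⊕1⊕1⊕1⊕0⊕0⊕1⊕1⊕1⊕0⊕1⊕1⊕1⊕0⊕1⊕1 = 0
s8 (pos 8,9,10,11,12,13,14,15,24,25,26,27,28,29,30,31): 1⊕0⊕1⊕1⊕0⊕0⊕1⊕1⊕0⊕0⊕0⊕0⊕1⊕0⊕1⊕1 = 0
s16 (pos 16,17,18,19,20,21,22,23,24,25,26,27,28,29,30,31): 0⊕1⊕0⊕1⊕1⊕0⊕1⊕1⊕0⊕0⊕0⊕0⊕1⊕0⊕1⊕1 = 0
Syndrome s16…s1 = 00000 → no error.

00000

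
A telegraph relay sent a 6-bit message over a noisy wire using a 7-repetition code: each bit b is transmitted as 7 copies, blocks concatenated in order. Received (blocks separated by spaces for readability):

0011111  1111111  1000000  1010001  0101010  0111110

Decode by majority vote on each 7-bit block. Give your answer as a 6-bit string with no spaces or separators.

110001

Block 1 (0011111): 5 ones → 1
Block 2 (1111111): 7 ones → 1
Block 3 (1000000): 1 one → 0
Block 4 (1010001): 3 ones → 0
Block 5 (0101010): 3 ones → 0
Block 6 (0111110): 5 ones → 1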